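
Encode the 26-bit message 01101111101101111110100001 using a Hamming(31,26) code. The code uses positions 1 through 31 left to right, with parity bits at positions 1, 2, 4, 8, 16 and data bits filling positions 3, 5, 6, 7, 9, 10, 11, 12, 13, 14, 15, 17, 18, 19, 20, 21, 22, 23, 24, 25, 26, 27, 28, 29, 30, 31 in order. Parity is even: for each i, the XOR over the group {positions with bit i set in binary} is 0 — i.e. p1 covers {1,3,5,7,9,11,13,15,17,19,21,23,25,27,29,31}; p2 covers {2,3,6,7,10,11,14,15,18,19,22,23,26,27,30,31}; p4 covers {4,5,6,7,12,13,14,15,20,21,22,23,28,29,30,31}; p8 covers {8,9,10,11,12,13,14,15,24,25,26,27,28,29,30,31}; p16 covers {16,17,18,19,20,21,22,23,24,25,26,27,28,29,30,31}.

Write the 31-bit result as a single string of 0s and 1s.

0100110111111011101111110100001

Place data at non-parity positions: p1 p2 0 p4 1 1 0 p8 1 1 1 1 1 0 1 p16 1 0 1 1 1 1 1 1 0 1 0 0 0 0 1
p1 (pos 1,3,5,7,9,11,13,15,17,19,21,23,25,27,29,31): XOR of data positions = 0⊕1⊕0⊕1⊕1⊕1⊕1⊕1⊕1⊕1⊕1⊕0⊕0⊕0⊕1 = 0
p2 (pos 2,3,6,7,10,11,14,15,18,19,22,23,26,27,30,31): XOR of data positions = 0⊕1⊕0⊕1⊕1⊕0⊕1⊕0⊕1⊕1⊕1⊕1⊕0⊕0⊕1 = 1
p4 (pos 4,5,6,7,12,13,14,15,20,21,22,23,28,29,30,31): XOR of data positions = 1⊕1⊕0⊕1⊕1⊕0⊕1⊕1⊕1⊕1⊕1⊕0⊕0⊕0⊕1 = 0
p8 (pos 8,9,10,11,12,13,14,15,24,25,26,27,28,29,30,31): XOR of data positions = 1⊕1⊕1⊕1⊕1⊕0⊕1⊕1⊕0⊕1⊕0⊕0⊕0⊕0⊕1 = 1
p16 (pos 16,17,18,19,20,21,22,23,24,25,26,27,28,29,30,31): XOR of data positions = 1⊕0⊕1⊕1⊕1⊕1⊕1⊕1⊕0⊕1⊕0⊕0⊕0⊕0⊕1 = 1
Codeword: 0100110111111011101111110100001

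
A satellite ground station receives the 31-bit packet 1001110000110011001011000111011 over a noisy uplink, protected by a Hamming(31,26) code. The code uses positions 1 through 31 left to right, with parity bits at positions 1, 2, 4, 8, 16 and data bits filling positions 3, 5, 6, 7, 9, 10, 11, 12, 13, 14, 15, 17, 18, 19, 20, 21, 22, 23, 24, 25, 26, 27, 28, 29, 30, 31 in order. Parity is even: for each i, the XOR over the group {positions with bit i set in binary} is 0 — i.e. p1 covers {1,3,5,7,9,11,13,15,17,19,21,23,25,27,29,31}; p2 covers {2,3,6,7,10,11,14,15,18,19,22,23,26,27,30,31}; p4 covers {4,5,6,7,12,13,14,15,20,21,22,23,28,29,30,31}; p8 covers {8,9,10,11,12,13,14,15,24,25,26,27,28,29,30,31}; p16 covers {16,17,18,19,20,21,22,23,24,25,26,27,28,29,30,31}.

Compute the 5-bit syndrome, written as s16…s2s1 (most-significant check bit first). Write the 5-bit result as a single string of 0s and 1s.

s1 (pos 1,3,5,7,9,11,13,15,17,19,21,23,25,27,29,31): 1⊕0⊕1⊕0⊕0⊕1⊕0⊕1⊕0⊕1⊕1⊕0⊕0⊕1⊕0⊕1 = 0
s2 (pos 2,3,6,7,10,11,14,15,18,19,22,23,26,27,30,31): 0⊕0⊕1⊕0⊕0⊕1⊕0⊕1⊕0⊕1⊕1⊕0⊕1⊕1⊕1⊕1 = 1
s4 (pos 4,5,6,7,12,13,14,15,20,21,22,23,28,29,30,31): 1⊕1⊕1⊕0⊕1⊕0⊕0⊕1⊕0⊕1⊕1⊕0⊕1⊕0⊕1⊕1 = 0
s8 (pos 8,9,10,11,12,13,14,15,24,25,26,27,28,29,30,31): 0⊕0⊕0⊕1⊕1⊕0⊕0⊕1⊕0⊕0⊕1⊕1⊕1⊕0⊕1⊕1 = 0
s16 (pos 16,17,18,19,20,21,22,23,24,25,26,27,28,29,30,31): 1⊕0⊕0⊕1⊕0⊕1⊕1⊕0⊕0⊕0⊕1⊕1⊕1⊕0⊕1⊕1 = 1
Syndrome s16…s1 = 10010 → error at position 18.

10010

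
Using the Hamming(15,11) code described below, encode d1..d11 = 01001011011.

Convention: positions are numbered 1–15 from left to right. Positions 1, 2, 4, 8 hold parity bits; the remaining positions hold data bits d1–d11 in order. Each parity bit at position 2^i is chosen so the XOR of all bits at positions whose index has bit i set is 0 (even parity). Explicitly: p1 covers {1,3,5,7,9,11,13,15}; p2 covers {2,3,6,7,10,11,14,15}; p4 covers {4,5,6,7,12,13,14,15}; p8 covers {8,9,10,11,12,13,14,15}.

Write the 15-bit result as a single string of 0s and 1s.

010010011011011

Place data at non-parity positions: p1 p2 0 p4 1 0 0 p8 1 0 1 1 0 1 1
p1 (pos 1,3,5,7,9,11,13,15): XOR of data positions = 0⊕1⊕0⊕1⊕1⊕0⊕1 = 0
p2 (pos 2,3,6,7,10,11,14,15): XOR of data positions = 0⊕0⊕0⊕0⊕1⊕1⊕1 = 1
p4 (pos 4,5,6,7,12,13,14,15): XOR of data positions = 1⊕0⊕0⊕1⊕0⊕1⊕1 = 0
p8 (pos 8,9,10,11,12,13,14,15): XOR of data positions = 1⊕0⊕1⊕1⊕0⊕1⊕1 = 1
Codeword: 010010011011011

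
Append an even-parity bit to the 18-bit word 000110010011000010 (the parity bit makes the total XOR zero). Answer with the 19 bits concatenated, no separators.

XOR of the 18 data bits: 0⊕0⊕0⊕1⊕1⊕0⊕0⊕1⊕0⊕0⊕1⊕1⊕0⊕0⊕0⊕0⊕1⊕0 = 0
Parity bit = 0 (so all 19 bits XOR to 0).

0001100100110000100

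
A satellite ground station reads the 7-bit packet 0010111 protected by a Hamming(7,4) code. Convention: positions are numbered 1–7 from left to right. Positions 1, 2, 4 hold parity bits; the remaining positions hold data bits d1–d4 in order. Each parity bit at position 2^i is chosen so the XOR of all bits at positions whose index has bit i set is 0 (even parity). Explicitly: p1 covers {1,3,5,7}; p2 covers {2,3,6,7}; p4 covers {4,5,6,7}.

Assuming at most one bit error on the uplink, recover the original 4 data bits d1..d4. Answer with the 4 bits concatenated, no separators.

s1 (pos 1,3,5,7): 0⊕1⊕1⊕1 = 1
s2 (pos 2,3,6,7): 0⊕1⊕1⊕1 = 1
s4 (pos 4,5,6,7): 0⊕1⊕1⊕1 = 1
Syndrome s4…s1 = 111 → error at position 7.
Flip position 7: 0010111 → 0010110
Read data bits from positions 3,5,6,7: 1110

1110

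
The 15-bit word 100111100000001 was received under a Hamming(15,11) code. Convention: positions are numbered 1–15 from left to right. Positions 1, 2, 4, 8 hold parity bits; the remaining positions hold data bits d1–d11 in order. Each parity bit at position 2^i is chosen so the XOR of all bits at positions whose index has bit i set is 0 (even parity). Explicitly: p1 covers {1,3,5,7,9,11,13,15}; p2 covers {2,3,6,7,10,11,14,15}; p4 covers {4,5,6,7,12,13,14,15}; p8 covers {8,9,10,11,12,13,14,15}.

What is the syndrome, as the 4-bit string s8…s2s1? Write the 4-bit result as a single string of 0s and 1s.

s1 (pos 1,3,5,7,9,11,13,15): 1⊕0⊕1⊕1⊕0⊕0⊕0⊕1 = 0
s2 (pos 2,3,6,7,10,11,14,15): 0⊕0⊕1⊕1⊕0⊕0⊕0⊕1 = 1
s4 (pos 4,5,6,7,12,13,14,15): 1⊕1⊕1⊕1⊕0⊕0⊕0⊕1 = 1
s8 (pos 8,9,10,11,12,13,14,15): 0⊕0⊕0⊕0⊕0⊕0⊕0⊕1 = 1
Syndrome s8…s1 = 1110 → error at position 14.

1110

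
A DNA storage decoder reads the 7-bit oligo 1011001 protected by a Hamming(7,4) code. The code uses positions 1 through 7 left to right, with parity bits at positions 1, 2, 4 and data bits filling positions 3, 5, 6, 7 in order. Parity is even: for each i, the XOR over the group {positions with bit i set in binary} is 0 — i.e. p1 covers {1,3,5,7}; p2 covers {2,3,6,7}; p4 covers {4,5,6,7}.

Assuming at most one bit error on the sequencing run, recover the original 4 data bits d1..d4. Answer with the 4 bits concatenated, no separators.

1001

s1 (pos 1,3,5,7): 1⊕1⊕0⊕1 = 1
s2 (pos 2,3,6,7): 0⊕1⊕0⊕1 = 0
s4 (pos 4,5,6,7): 1⊕0⊕0⊕1 = 0
Syndrome s4…s1 = 001 → error at position 1.
Flip position 1: 1011001 → 0011001
Read data bits from positions 3,5,6,7: 1001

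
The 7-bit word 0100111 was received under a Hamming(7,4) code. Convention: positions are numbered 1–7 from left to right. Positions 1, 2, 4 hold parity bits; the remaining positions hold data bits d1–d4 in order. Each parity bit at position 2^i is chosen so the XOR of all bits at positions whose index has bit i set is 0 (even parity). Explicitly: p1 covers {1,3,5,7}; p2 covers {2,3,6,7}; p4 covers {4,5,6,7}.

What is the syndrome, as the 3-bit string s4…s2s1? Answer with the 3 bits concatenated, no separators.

110

s1 (pos 1,3,5,7): 0⊕0⊕1⊕1 = 0
s2 (pos 2,3,6,7): 1⊕0⊕1⊕1 = 1
s4 (pos 4,5,6,7): 0⊕1⊕1⊕1 = 1
Syndrome s4…s1 = 110 → error at position 6.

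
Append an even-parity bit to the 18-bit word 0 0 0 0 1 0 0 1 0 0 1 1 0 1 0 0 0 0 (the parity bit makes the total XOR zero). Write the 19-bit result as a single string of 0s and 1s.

0000100100110100001

XOR of the 18 data bits: 0⊕0⊕0⊕0⊕1⊕0⊕0⊕1⊕0⊕0⊕1⊕1⊕0⊕1⊕0⊕0⊕0⊕0 = 1
Parity bit = 1 (so all 19 bits XOR to 0).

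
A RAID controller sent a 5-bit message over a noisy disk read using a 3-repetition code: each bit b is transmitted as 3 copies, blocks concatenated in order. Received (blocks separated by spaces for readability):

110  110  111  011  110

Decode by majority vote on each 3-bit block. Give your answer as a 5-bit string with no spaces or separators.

Block 1 (110): 2 ones → 1
Block 2 (110): 2 ones → 1
Block 3 (111): 3 ones → 1
Block 4 (011): 2 ones → 1
Block 5 (110): 2 ones → 1

11111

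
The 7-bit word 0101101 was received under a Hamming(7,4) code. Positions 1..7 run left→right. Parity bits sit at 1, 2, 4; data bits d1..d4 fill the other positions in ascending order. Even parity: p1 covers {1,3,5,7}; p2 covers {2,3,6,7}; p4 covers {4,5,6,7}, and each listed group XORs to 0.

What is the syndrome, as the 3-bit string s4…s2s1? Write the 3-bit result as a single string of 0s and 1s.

100

s1 (pos 1,3,5,7): 0⊕0⊕1⊕1 = 0
s2 (pos 2,3,6,7): 1⊕0⊕0⊕1 = 0
s4 (pos 4,5,6,7): 1⊕1⊕0⊕1 = 1
Syndrome s4…s1 = 100 → error at position 4.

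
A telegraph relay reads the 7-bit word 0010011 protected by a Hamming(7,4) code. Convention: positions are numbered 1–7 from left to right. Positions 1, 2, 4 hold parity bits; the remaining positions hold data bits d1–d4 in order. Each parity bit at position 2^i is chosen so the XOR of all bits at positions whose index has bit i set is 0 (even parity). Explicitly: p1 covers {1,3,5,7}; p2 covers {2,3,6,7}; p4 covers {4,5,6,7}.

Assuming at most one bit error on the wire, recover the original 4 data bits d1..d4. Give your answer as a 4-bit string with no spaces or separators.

1011

s1 (pos 1,3,5,7): 0⊕1⊕0⊕1 = 0
s2 (pos 2,3,6,7): 0⊕1⊕1⊕1 = 1
s4 (pos 4,5,6,7): 0⊕0⊕1⊕1 = 0
Syndrome s4…s1 = 010 → error at position 2.
Flip position 2: 0010011 → 0110011
Read data bits from positions 3,5,6,7: 1011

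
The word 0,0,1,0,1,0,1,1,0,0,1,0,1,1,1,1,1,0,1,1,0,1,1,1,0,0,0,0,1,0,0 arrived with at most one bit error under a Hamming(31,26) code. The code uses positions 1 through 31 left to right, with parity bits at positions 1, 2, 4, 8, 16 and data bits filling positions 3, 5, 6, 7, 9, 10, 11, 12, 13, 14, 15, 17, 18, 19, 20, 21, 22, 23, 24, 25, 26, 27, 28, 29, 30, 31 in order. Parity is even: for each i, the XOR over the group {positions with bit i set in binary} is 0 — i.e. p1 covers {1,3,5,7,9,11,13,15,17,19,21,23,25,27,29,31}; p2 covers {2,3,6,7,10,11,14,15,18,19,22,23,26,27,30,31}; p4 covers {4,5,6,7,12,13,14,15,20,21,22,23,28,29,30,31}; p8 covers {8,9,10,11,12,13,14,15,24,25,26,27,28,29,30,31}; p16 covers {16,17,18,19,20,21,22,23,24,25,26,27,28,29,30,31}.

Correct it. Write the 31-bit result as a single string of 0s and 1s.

s1 (pos 1,3,5,7,9,11,13,15,17,19,21,23,25,27,29,31): 0⊕1⊕1⊕1⊕0⊕1⊕1⊕1⊕1⊕1⊕0⊕1⊕0⊕0⊕1⊕0 = 0
s2 (pos 2,3,6,7,10,11,14,15,18,19,22,23,26,27,30,31): 0⊕1⊕0⊕1⊕0⊕1⊕1⊕1⊕0⊕1⊕1⊕1⊕0⊕0⊕0⊕0 = 0
s4 (pos 4,5,6,7,12,13,14,15,20,21,22,23,28,29,30,31): 0⊕1⊕0⊕1⊕0⊕1⊕1⊕1⊕1⊕0⊕1⊕1⊕0⊕1⊕0⊕0 = 1
s8 (pos 8,9,10,11,12,13,14,15,24,25,26,27,28,29,30,31): 1⊕0⊕0⊕1⊕0⊕1⊕1⊕1⊕1⊕0⊕0⊕0⊕0⊕1⊕0⊕0 = 1
s16 (pos 16,17,18,19,20,21,22,23,24,25,26,27,28,29,30,31): 1⊕1⊕0⊕1⊕1⊕0⊕1⊕1⊕1⊕0⊕0⊕0⊕0⊕1⊕0⊕0 = 0
Syndrome s16…s1 = 01100 → error at position 12.
Flip position 12: 0010101100101111101101110000100 → 0010101100111111101101110000100

0010101100111111101101110000100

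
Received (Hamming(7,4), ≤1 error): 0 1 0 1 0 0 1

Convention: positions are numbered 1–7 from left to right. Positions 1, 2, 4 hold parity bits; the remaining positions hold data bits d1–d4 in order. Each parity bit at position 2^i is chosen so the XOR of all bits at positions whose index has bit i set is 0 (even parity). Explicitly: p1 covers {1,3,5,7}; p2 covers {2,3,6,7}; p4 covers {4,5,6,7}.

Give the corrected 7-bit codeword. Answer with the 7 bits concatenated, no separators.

1101001

s1 (pos 1,3,5,7): 0⊕0⊕0⊕1 = 1
s2 (pos 2,3,6,7): 1⊕0⊕0⊕1 = 0
s4 (pos 4,5,6,7): 1⊕0⊕0⊕1 = 0
Syndrome s4…s1 = 001 → error at position 1.
Flip position 1: 0101001 → 1101001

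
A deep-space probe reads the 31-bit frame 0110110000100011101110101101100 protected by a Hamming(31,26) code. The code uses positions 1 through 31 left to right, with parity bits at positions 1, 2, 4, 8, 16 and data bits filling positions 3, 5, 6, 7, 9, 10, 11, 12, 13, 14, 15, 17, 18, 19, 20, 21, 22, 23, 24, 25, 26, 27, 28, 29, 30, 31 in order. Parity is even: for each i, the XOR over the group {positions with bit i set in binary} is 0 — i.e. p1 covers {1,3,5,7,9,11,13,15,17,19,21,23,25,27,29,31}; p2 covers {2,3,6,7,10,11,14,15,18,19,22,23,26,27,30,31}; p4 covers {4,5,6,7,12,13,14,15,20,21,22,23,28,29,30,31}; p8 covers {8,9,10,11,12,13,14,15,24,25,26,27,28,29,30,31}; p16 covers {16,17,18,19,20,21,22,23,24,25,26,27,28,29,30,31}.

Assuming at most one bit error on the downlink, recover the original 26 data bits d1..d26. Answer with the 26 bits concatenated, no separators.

s1 (pos 1,3,5,7,9,11,13,15,17,19,21,23,25,27,29,31): 0⊕1⊕1⊕0⊕0⊕1⊕0⊕1⊕1⊕1⊕1⊕1⊕1⊕0⊕1⊕0 = 0
s2 (pos 2,3,6,7,10,11,14,15,18,19,22,23,26,27,30,31): 1⊕1⊕1⊕0⊕0⊕1⊕0⊕1⊕0⊕1⊕0⊕1⊕1⊕0⊕0⊕0 = 0
s4 (pos 4,5,6,7,12,13,14,15,20,21,22,23,28,29,30,31): 0⊕1⊕1⊕0⊕0⊕0⊕0⊕1⊕1⊕1⊕0⊕1⊕1⊕1⊕0⊕0 = 0
s8 (pos 8,9,10,11,12,13,14,15,24,25,26,27,28,29,30,31): 0⊕0⊕0⊕1⊕0⊕0⊕0⊕1⊕0⊕1⊕1⊕0⊕1⊕1⊕0⊕0 = 0
s16 (pos 16,17,18,19,20,21,22,23,24,25,26,27,28,29,30,31): 1⊕1⊕0⊕1⊕1⊕1⊕0⊕1⊕0⊕1⊕1⊕0⊕1⊕1⊕0⊕0 = 0
Syndrome s16…s1 = 00000 → no error.
Read data bits from positions 3,5,6,7,9,10,11,12,13,14,15,17,18,19,20,21,22,23,24,25,26,27,28,29,30,31: 11100010001101110101101100

11100010001101110101101100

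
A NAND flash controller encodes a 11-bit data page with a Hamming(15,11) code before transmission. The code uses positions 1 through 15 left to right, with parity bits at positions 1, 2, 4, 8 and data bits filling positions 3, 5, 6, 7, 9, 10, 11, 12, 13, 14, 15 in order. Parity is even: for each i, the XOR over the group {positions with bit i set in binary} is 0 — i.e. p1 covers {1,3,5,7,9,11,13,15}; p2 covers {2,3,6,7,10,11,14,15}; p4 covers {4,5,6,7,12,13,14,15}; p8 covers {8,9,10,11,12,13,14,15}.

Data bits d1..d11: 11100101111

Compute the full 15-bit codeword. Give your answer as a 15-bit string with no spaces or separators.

Place data at non-parity positions: p1 p2 1 p4 1 1 0 p8 0 1 0 1 1 1 1
p1 (pos 1,3,5,7,9,11,13,15): XOR of data positions = 1⊕1⊕0⊕0⊕0⊕1⊕1 = 0
p2 (pos 2,3,6,7,10,11,14,15): XOR of data positions = 1⊕1⊕0⊕1⊕0⊕1⊕1 = 1
p4 (pos 4,5,6,7,12,13,14,15): XOR of data positions = 1⊕1⊕0⊕1⊕1⊕1⊕1 = 0
p8 (pos 8,9,10,11,12,13,14,15): XOR of data positions = 0⊕1⊕0⊕1⊕1⊕1⊕1 = 1
Codeword: 011011010101111

011011010101111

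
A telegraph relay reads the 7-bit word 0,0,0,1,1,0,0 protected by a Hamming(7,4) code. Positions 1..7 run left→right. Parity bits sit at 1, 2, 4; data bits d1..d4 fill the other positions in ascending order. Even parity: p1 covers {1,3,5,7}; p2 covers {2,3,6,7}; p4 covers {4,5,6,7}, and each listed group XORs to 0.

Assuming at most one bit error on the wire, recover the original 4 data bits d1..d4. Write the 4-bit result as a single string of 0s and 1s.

0100

s1 (pos 1,3,5,7): 0⊕0⊕1⊕0 = 1
s2 (pos 2,3,6,7): 0⊕0⊕0⊕0 = 0
s4 (pos 4,5,6,7): 1⊕1⊕0⊕0 = 0
Syndrome s4…s1 = 001 → error at position 1.
Flip position 1: 0001100 → 1001100
Read data bits from positions 3,5,6,7: 0100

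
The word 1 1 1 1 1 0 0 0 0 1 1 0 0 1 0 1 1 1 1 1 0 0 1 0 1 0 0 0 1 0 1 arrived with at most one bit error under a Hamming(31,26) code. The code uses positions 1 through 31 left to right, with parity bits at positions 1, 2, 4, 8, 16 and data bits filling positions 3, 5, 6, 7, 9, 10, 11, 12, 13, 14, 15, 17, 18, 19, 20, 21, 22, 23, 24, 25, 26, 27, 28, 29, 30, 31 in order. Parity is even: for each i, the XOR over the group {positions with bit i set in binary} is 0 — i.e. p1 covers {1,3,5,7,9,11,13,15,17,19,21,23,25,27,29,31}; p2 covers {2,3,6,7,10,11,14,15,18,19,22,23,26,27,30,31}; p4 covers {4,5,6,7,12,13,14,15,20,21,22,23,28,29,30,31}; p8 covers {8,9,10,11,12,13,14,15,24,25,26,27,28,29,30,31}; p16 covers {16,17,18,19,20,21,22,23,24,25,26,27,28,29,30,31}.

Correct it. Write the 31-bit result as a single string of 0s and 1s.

1111100001100101111101101000101

s1 (pos 1,3,5,7,9,11,13,15,17,19,21,23,25,27,29,31): 1⊕1⊕1⊕0⊕0⊕1⊕0⊕0⊕1⊕1⊕0⊕1⊕1⊕0⊕1⊕1 = 0
s2 (pos 2,3,6,7,10,11,14,15,18,19,22,23,26,27,30,31): 1⊕1⊕0⊕0⊕1⊕1⊕1⊕0⊕1⊕1⊕0⊕1⊕0⊕0⊕0⊕1 = 1
s4 (pos 4,5,6,7,12,13,14,15,20,21,22,23,28,29,30,31): 1⊕1⊕0⊕0⊕0⊕0⊕1⊕0⊕1⊕0⊕0⊕1⊕0⊕1⊕0⊕1 = 1
s8 (pos 8,9,10,11,12,13,14,15,24,25,26,27,28,29,30,31): 0⊕0⊕1⊕1⊕0⊕0⊕1⊕0⊕0⊕1⊕0⊕0⊕0⊕1⊕0⊕1 = 0
s16 (pos 16,17,18,19,20,21,22,23,24,25,26,27,28,29,30,31): 1⊕1⊕1⊕1⊕1⊕0⊕0⊕1⊕0⊕1⊕0⊕0⊕0⊕1⊕0⊕1 = 1
Syndrome s16…s1 = 10110 → error at position 22.
Flip position 22: 1111100001100101111100101000101 → 1111100001100101111101101000101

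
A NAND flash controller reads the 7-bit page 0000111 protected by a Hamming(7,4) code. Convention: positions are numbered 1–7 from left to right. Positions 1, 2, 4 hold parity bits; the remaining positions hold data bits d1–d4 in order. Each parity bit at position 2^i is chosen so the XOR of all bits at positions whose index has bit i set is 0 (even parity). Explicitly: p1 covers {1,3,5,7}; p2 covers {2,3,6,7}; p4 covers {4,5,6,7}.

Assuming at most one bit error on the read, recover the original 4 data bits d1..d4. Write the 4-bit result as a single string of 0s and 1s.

0111

s1 (pos 1,3,5,7): 0⊕0⊕1⊕1 = 0
s2 (pos 2,3,6,7): 0⊕0⊕1⊕1 = 0
s4 (pos 4,5,6,7): 0⊕1⊕1⊕1 = 1
Syndrome s4…s1 = 100 → error at position 4.
Flip position 4: 0000111 → 0001111
Read data bits from positions 3,5,6,7: 0111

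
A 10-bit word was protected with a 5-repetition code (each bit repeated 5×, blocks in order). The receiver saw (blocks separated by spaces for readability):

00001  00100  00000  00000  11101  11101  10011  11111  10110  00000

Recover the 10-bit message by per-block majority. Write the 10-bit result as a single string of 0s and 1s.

Block 1 (00001): 1 one → 0
Block 2 (00100): 1 one → 0
Block 3 (00000): 0 ones → 0
Block 4 (00000): 0 ones → 0
Block 5 (11101): 4 ones → 1
Block 6 (11101): 4 ones → 1
Block 7 (10011): 3 ones → 1
Block 8 (11111): 5 ones → 1
Block 9 (10110): 3 ones → 1
Block 10 (00000): 0 ones → 0

0000111110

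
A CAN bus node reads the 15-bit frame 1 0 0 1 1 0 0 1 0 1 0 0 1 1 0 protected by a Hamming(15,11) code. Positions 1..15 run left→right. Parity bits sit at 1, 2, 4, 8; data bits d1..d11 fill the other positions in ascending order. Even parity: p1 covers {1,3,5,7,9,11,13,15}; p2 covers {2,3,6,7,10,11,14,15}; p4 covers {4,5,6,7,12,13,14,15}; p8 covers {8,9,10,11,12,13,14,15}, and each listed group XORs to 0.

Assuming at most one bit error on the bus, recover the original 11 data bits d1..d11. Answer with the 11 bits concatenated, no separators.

s1 (pos 1,3,5,7,9,11,13,15): 1⊕0⊕1⊕0⊕0⊕0⊕1⊕0 = 1
s2 (pos 2,3,6,7,10,11,14,15): 0⊕0⊕0⊕0⊕1⊕0⊕1⊕0 = 0
s4 (pos 4,5,6,7,12,13,14,15): 1⊕1⊕0⊕0⊕0⊕1⊕1⊕0 = 0
s8 (pos 8,9,10,11,12,13,14,15): 1⊕0⊕1⊕0⊕0⊕1⊕1⊕0 = 0
Syndrome s8…s1 = 0001 → error at position 1.
Flip position 1: 100110010100110 → 000110010100110
Read data bits from positions 3,5,6,7,9,10,11,12,13,14,15: 01000100110

01000100110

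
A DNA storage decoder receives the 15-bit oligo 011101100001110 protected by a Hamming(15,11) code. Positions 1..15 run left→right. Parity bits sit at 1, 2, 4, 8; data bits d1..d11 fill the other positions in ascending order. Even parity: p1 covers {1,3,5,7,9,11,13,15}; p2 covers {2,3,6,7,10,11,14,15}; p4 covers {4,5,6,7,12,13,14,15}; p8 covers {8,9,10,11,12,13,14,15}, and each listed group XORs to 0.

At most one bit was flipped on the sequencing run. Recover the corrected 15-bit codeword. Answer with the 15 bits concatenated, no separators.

s1 (pos 1,3,5,7,9,11,13,15): 0⊕1⊕0⊕1⊕0⊕0⊕1⊕0 = 1
s2 (pos 2,3,6,7,10,11,14,15): 1⊕1⊕1⊕1⊕0⊕0⊕1⊕0 = 1
s4 (pos 4,5,6,7,12,13,14,15): 1⊕0⊕1⊕1⊕1⊕1⊕1⊕0 = 0
s8 (pos 8,9,10,11,12,13,14,15): 0⊕0⊕0⊕0⊕1⊕1⊕1⊕0 = 1
Syndrome s8…s1 = 1011 → error at position 11.
Flip position 11: 011101100001110 → 011101100011110

011101100011110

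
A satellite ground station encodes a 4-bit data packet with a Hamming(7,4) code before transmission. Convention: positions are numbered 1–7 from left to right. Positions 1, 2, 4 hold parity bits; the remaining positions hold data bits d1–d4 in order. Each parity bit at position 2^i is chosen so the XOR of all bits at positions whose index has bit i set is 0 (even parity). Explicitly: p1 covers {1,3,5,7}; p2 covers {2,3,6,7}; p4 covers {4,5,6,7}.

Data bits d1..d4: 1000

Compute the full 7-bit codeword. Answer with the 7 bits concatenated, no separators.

Place data at non-parity positions: p1 p2 1 p4 0 0 0
p1 (pos 1,3,5,7): XOR of data positions = 1⊕0⊕0 = 1
p2 (pos 2,3,6,7): XOR of data positions = 1⊕0⊕0 = 1
p4 (pos 4,5,6,7): XOR of data positions = 0⊕0⊕0 = 0
Codeword: 1110000

1110000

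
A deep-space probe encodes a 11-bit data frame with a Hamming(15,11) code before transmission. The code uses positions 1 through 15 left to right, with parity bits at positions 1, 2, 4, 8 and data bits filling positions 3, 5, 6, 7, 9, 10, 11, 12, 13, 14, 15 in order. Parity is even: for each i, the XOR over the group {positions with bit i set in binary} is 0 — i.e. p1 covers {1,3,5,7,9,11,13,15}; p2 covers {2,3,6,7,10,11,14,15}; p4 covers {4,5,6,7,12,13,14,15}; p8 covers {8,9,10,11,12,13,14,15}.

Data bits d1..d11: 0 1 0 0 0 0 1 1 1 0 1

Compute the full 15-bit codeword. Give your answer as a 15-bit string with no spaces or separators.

Place data at non-parity positions: p1 p2 0 p4 1 0 0 p8 0 0 1 1 1 0 1
p1 (pos 1,3,5,7,9,11,13,15): XOR of data positions = 0⊕1⊕0⊕0⊕1⊕1⊕1 = 0
p2 (pos 2,3,6,7,10,11,14,15): XOR of data positions = 0⊕0⊕0⊕0⊕1⊕0⊕1 = 0
p4 (pos 4,5,6,7,12,13,14,15): XOR of data positions = 1⊕0⊕0⊕1⊕1⊕0⊕1 = 0
p8 (pos 8,9,10,11,12,13,14,15): XOR of data positions = 0⊕0⊕1⊕1⊕1⊕0⊕1 = 0
Codeword: 000010000011101

000010000011101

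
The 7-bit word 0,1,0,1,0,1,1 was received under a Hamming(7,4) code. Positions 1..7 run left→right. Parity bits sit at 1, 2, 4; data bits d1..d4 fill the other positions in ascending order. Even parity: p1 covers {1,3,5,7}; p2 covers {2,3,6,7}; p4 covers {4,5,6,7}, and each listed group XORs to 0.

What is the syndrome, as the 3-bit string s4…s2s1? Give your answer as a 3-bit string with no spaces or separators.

s1 (pos 1,3,5,7): 0⊕0⊕0⊕1 = 1
s2 (pos 2,3,6,7): 1⊕0⊕1⊕1 = 1
s4 (pos 4,5,6,7): 1⊕0⊕1⊕1 = 1
Syndrome s4…s1 = 111 → error at position 7.

111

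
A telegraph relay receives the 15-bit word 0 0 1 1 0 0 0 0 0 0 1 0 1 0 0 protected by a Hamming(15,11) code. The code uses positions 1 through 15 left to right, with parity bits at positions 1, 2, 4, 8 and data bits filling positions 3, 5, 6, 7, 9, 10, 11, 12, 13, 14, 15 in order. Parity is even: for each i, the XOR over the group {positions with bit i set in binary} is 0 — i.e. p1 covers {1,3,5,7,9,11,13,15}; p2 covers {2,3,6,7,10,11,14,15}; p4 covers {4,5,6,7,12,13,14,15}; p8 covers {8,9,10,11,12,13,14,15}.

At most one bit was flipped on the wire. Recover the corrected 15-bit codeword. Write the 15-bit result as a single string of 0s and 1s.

s1 (pos 1,3,5,7,9,11,13,15): 0⊕1⊕0⊕0⊕0⊕1⊕1⊕0 = 1
s2 (pos 2,3,6,7,10,11,14,15): 0⊕1⊕0⊕0⊕0⊕1⊕0⊕0 = 0
s4 (pos 4,5,6,7,12,13,14,15): 1⊕0⊕0⊕0⊕0⊕1⊕0⊕0 = 0
s8 (pos 8,9,10,11,12,13,14,15): 0⊕0⊕0⊕1⊕0⊕1⊕0⊕0 = 0
Syndrome s8…s1 = 0001 → error at position 1.
Flip position 1: 001100000010100 → 101100000010100

101100000010100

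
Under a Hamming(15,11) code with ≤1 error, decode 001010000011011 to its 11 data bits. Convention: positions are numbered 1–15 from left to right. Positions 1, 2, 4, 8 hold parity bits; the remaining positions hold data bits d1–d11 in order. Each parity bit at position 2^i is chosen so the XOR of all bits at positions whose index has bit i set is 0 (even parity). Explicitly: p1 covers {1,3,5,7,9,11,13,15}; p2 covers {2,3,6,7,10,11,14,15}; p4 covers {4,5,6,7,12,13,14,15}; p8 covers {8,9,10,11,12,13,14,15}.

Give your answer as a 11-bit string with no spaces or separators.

s1 (pos 1,3,5,7,9,11,13,15): 0⊕1⊕1⊕0⊕0⊕1⊕0⊕1 = 0
s2 (pos 2,3,6,7,10,11,14,15): 0⊕1⊕0⊕0⊕0⊕1⊕1⊕1 = 0
s4 (pos 4,5,6,7,12,13,14,15): 0⊕1⊕0⊕0⊕1⊕0⊕1⊕1 = 0
s8 (pos 8,9,10,11,12,13,14,15): 0⊕0⊕0⊕1⊕1⊕0⊕1⊕1 = 0
Syndrome s8…s1 = 0000 → no error.
Read data bits from positions 3,5,6,7,9,10,11,12,13,14,15: 11000011011

11000011011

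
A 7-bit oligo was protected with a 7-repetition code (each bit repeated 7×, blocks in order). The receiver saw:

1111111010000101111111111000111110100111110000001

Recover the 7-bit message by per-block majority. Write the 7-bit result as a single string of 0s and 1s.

Block 1 (1111111): 7 ones → 1
Block 2 (0100001): 2 ones → 0
Block 3 (0111111): 6 ones → 1
Block 4 (1111000): 4 ones → 1
Block 5 (1111101): 6 ones → 1
Block 6 (0011111): 5 ones → 1
Block 7 (0000001): 1 one → 0

1011110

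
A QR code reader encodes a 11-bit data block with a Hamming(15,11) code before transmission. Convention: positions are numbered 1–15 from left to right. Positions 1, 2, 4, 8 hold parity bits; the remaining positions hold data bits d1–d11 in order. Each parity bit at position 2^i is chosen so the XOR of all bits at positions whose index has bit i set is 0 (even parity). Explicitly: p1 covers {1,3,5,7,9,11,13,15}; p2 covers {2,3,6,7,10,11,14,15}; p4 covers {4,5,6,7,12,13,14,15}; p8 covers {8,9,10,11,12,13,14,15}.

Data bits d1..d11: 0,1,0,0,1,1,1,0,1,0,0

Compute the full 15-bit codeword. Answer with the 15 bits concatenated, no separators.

000010001110100

Place data at non-parity positions: p1 p2 0 p4 1 0 0 p8 1 1 1 0 1 0 0
p1 (pos 1,3,5,7,9,11,13,15): XOR of data positions = 0⊕1⊕0⊕1⊕1⊕1⊕0 = 0
p2 (pos 2,3,6,7,10,11,14,15): XOR of data positions = 0⊕0⊕0⊕1⊕1⊕0⊕0 = 0
p4 (pos 4,5,6,7,12,13,14,15): XOR of data positions = 1⊕0⊕0⊕0⊕1⊕0⊕0 = 0
p8 (pos 8,9,10,11,12,13,14,15): XOR of data positions = 1⊕1⊕1⊕0⊕1⊕0⊕0 = 0
Codeword: 000010001110100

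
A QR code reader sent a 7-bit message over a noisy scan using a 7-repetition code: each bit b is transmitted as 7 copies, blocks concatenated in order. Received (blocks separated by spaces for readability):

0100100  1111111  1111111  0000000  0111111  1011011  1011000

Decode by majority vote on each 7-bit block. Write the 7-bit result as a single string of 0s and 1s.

0110110

Block 1 (0100100): 2 ones → 0
Block 2 (1111111): 7 ones → 1
Block 3 (1111111): 7 ones → 1
Block 4 (0000000): 0 ones → 0
Block 5 (0111111): 6 ones → 1
Block 6 (1011011): 5 ones → 1
Block 7 (1011000): 3 ones → 0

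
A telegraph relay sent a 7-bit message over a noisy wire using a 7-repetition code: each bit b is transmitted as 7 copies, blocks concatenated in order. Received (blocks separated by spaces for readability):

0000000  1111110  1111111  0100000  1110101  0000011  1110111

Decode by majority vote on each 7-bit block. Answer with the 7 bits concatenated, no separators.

Block 1 (0000000): 0 ones → 0
Block 2 (1111110): 6 ones → 1
Block 3 (1111111): 7 ones → 1
Block 4 (0100000): 1 one → 0
Block 5 (1110101): 5 ones → 1
Block 6 (0000011): 2 ones → 0
Block 7 (1110111): 6 ones → 1

0110101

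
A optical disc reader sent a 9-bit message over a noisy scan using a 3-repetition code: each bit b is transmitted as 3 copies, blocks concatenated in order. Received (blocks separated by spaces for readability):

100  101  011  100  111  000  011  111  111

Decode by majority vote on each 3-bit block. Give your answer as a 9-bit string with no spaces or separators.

Block 1 (100): 1 one → 0
Block 2 (101): 2 ones → 1
Block 3 (011): 2 ones → 1
Block 4 (100): 1 one → 0
Block 5 (111): 3 ones → 1
Block 6 (000): 0 ones → 0
Block 7 (011): 2 ones → 1
Block 8 (111): 3 ones → 1
Block 9 (111): 3 ones → 1

011010111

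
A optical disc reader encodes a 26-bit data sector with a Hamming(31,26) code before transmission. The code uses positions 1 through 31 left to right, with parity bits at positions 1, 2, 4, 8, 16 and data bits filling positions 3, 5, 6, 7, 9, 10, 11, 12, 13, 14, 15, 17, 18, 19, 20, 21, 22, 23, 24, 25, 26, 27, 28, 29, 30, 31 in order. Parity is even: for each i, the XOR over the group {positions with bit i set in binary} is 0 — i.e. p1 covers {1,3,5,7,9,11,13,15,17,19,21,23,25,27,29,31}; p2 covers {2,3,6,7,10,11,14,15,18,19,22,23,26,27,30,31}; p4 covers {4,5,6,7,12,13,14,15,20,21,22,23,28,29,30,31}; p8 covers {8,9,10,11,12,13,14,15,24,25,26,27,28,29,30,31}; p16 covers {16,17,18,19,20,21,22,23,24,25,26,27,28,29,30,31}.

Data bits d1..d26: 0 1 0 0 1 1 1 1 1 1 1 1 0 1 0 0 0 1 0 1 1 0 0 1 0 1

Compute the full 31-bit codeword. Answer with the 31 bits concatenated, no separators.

Place data at non-parity positions: p1 p2 0 p4 1 0 0 p8 1 1 1 1 1 1 1 p16 1 0 1 0 0 0 1 0 1 1 0 0 1 0 1
p1 (pos 1,3,5,7,9,11,13,15,17,19,21,23,25,27,29,31): XOR of data positions = 0⊕1⊕0⊕1⊕1⊕1⊕1⊕1⊕1⊕0⊕1⊕1⊕0⊕1⊕1 = 1
p2 (pos 2,3,6,7,10,11,14,15,18,19,22,23,26,27,30,31): XOR of data positions = 0⊕0⊕0⊕1⊕1⊕1⊕1⊕0⊕1⊕0⊕1⊕1⊕0⊕0⊕1 = 0
p4 (pos 4,5,6,7,12,13,14,15,20,21,22,23,28,29,30,31): XOR of data positions = 1⊕0⊕0⊕1⊕1⊕1⊕1⊕0⊕0⊕0⊕1⊕0⊕1⊕0⊕1 = 0
p8 (pos 8,9,10,11,12,13,14,15,24,25,26,27,28,29,30,31): XOR of data positions = 1⊕1⊕1⊕1⊕1⊕1⊕1⊕0⊕1⊕1⊕0⊕0⊕1⊕0⊕1 = 1
p16 (pos 16,17,18,19,20,21,22,23,24,25,26,27,28,29,30,31): XOR of data positions = 1⊕0⊕1⊕0⊕0⊕0⊕1⊕0⊕1⊕1⊕0⊕0⊕1⊕0⊕1 = 1
Codeword: 1000100111111111101000101100101

1000100111111111101000101100101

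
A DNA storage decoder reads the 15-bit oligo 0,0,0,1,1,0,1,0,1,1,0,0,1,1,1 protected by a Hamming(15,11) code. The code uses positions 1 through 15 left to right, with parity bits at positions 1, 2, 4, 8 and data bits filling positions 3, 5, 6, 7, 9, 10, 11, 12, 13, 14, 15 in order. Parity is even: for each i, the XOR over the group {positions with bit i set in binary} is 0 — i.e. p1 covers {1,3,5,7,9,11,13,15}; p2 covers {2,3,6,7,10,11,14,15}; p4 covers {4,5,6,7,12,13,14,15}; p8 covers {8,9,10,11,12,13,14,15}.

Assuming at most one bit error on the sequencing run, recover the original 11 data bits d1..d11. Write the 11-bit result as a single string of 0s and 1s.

s1 (pos 1,3,5,7,9,11,13,15): 0⊕0⊕1⊕1⊕1⊕0⊕1⊕1 = 1
s2 (pos 2,3,6,7,10,11,14,15): 0⊕0⊕0⊕1⊕1⊕0⊕1⊕1 = 0
s4 (pos 4,5,6,7,12,13,14,15): 1⊕1⊕0⊕1⊕0⊕1⊕1⊕1 = 0
s8 (pos 8,9,10,11,12,13,14,15): 0⊕1⊕1⊕0⊕0⊕1⊕1⊕1 = 1
Syndrome s8…s1 = 1001 → error at position 9.
Flip position 9: 000110101100111 → 000110100100111
Read data bits from positions 3,5,6,7,9,10,11,12,13,14,15: 01010100111

01010100111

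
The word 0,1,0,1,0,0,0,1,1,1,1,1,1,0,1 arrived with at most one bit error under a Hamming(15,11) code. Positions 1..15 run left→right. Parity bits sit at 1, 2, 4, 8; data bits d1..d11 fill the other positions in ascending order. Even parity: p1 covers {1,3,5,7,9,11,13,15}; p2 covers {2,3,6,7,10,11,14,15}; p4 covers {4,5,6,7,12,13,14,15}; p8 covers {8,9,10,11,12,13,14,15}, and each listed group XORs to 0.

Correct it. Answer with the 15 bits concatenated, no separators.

s1 (pos 1,3,5,7,9,11,13,15): 0⊕0⊕0⊕0⊕1⊕1⊕1⊕1 = 0
s2 (pos 2,3,6,7,10,11,14,15): 1⊕0⊕0⊕0⊕1⊕1⊕0⊕1 = 0
s4 (pos 4,5,6,7,12,13,14,15): 1⊕0⊕0⊕0⊕1⊕1⊕0⊕1 = 0
s8 (pos 8,9,10,11,12,13,14,15): 1⊕1⊕1⊕1⊕1⊕1⊕0⊕1 = 1
Syndrome s8…s1 = 1000 → error at position 8.
Flip position 8: 010100011111101 → 010100001111101

010100001111101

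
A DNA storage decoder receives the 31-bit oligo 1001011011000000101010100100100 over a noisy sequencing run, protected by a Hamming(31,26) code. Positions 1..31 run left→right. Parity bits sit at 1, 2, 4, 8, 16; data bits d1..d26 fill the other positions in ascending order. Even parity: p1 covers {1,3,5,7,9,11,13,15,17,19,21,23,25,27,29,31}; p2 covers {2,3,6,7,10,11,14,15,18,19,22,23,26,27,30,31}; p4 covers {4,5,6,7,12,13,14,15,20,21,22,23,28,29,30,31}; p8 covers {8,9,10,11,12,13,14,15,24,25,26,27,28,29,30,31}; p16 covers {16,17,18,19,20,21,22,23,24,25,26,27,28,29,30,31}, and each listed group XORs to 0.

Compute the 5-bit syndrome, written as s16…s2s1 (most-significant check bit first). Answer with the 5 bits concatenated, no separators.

s1 (pos 1,3,5,7,9,11,13,15,17,19,21,23,25,27,29,31): 1⊕0⊕0⊕1⊕1⊕0⊕0⊕0⊕1⊕1⊕1⊕1⊕0⊕0⊕1⊕0 = 0
s2 (pos 2,3,6,7,10,11,14,15,18,19,22,23,26,27,30,31): 0⊕0⊕1⊕1⊕1⊕0⊕0⊕0⊕0⊕1⊕0⊕1⊕1⊕0⊕0⊕0 = 0
s4 (pos 4,5,6,7,12,13,14,15,20,21,22,23,28,29,30,31): 1⊕0⊕1⊕1⊕0⊕0⊕0⊕0⊕0⊕1⊕0⊕1⊕0⊕1⊕0⊕0 = 0
s8 (pos 8,9,10,11,12,13,14,15,24,25,26,27,28,29,30,31): 0⊕1⊕1⊕0⊕0⊕0⊕0⊕0⊕0⊕0⊕1⊕0⊕0⊕1⊕0⊕0 = 0
s16 (pos 16,17,18,19,20,21,22,23,24,25,26,27,28,29,30,31): 0⊕1⊕0⊕1⊕0⊕1⊕0⊕1⊕0⊕0⊕1⊕0⊕0⊕1⊕0⊕0 = 0
Syndrome s16…s1 = 00000 → no error.

00000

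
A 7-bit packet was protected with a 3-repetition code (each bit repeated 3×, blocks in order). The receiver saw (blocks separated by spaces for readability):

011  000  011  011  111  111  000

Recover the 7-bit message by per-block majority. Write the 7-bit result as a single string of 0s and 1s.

1011110

Block 1 (011): 2 ones → 1
Block 2 (000): 0 ones → 0
Block 3 (011): 2 ones → 1
Block 4 (011): 2 ones → 1
Block 5 (111): 3 ones → 1
Block 6 (111): 3 ones → 1
Block 7 (000): 0 ones → 0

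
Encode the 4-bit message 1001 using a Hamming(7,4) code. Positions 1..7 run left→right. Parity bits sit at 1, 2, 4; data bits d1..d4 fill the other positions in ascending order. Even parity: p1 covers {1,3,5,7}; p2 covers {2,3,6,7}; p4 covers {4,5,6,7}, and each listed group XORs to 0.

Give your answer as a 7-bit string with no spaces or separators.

0011001

Place data at non-parity positions: p1 p2 1 p4 0 0 1
p1 (pos 1,3,5,7): XOR of data positions = 1⊕0⊕1 = 0
p2 (pos 2,3,6,7): XOR of data positions = 1⊕0⊕1 = 0
p4 (pos 4,5,6,7): XOR of data positions = 0⊕0⊕1 = 1
Codeword: 0011001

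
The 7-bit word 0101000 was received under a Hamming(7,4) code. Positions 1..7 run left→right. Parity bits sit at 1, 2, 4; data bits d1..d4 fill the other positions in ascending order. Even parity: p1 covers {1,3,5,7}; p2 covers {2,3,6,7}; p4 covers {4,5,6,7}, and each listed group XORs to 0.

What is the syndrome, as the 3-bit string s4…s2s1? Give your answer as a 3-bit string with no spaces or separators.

s1 (pos 1,3,5,7): 0⊕0⊕0⊕0 = 0
s2 (pos 2,3,6,7): 1⊕0⊕0⊕0 = 1
s4 (pos 4,5,6,7): 1⊕0⊕0⊕0 = 1
Syndrome s4…s1 = 110 → error at position 6.

110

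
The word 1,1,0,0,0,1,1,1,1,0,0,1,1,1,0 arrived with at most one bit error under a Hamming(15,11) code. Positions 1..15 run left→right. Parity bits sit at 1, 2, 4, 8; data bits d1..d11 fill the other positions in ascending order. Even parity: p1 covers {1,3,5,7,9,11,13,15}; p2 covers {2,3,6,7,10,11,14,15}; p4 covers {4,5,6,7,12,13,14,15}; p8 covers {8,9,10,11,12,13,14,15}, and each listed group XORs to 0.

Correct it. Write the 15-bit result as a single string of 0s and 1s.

s1 (pos 1,3,5,7,9,11,13,15): 1⊕0⊕0⊕1⊕1⊕0⊕1⊕0 = 0
s2 (pos 2,3,6,7,10,11,14,15): 1⊕0⊕1⊕1⊕0⊕0⊕1⊕0 = 0
s4 (pos 4,5,6,7,12,13,14,15): 0⊕0⊕1⊕1⊕1⊕1⊕1⊕0 = 1
s8 (pos 8,9,10,11,12,13,14,15): 1⊕1⊕0⊕0⊕1⊕1⊕1⊕0 = 1
Syndrome s8…s1 = 1100 → error at position 12.
Flip position 12: 110001111001110 → 110001111000110

110001111000110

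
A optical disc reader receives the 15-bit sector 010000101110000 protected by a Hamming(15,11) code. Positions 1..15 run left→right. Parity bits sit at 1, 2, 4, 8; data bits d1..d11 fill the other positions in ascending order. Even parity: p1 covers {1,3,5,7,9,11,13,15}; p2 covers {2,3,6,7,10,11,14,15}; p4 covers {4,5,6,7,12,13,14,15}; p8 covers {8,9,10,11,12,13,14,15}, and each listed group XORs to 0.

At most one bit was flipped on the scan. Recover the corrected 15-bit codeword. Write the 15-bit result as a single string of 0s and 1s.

010000101110100

s1 (pos 1,3,5,7,9,11,13,15): 0⊕0⊕0⊕1⊕1⊕1⊕0⊕0 = 1
s2 (pos 2,3,6,7,10,11,14,15): 1⊕0⊕0⊕1⊕1⊕1⊕0⊕0 = 0
s4 (pos 4,5,6,7,12,13,14,15): 0⊕0⊕0⊕1⊕0⊕0⊕0⊕0 = 1
s8 (pos 8,9,10,11,12,13,14,15): 0⊕1⊕1⊕1⊕0⊕0⊕0⊕0 = 1
Syndrome s8…s1 = 1101 → error at position 13.
Flip position 13: 010000101110000 → 010000101110100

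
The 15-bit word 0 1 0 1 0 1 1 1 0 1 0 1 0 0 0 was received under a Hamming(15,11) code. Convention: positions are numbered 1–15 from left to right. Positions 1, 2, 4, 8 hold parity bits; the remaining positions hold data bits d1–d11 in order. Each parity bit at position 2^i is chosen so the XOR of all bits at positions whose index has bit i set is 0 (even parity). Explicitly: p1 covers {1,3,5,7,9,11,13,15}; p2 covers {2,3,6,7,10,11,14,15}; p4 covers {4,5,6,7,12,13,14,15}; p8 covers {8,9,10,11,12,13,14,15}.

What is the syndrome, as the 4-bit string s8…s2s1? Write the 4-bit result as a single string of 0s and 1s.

1001

s1 (pos 1,3,5,7,9,11,13,15): 0⊕0⊕0⊕1⊕0⊕0⊕0⊕0 = 1
s2 (pos 2,3,6,7,10,11,14,15): 1⊕0⊕1⊕1⊕1⊕0⊕0⊕0 = 0
s4 (pos 4,5,6,7,12,13,14,15): 1⊕0⊕1⊕1⊕1⊕0⊕0⊕0 = 0
s8 (pos 8,9,10,11,12,13,14,15): 1⊕0⊕1⊕0⊕1⊕0⊕0⊕0 = 1
Syndrome s8…s1 = 1001 → error at position 9.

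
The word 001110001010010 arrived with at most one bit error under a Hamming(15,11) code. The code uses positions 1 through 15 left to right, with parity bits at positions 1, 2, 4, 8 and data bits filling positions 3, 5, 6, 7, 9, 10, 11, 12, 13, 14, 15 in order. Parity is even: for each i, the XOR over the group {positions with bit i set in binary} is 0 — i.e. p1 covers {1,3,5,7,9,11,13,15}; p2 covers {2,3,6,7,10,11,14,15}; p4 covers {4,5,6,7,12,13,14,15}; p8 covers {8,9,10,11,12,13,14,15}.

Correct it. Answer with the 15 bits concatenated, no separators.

s1 (pos 1,3,5,7,9,11,13,15): 0⊕1⊕1⊕0⊕1⊕1⊕0⊕0 = 0
s2 (pos 2,3,6,7,10,11,14,15): 0⊕1⊕0⊕0⊕0⊕1⊕1⊕0 = 1
s4 (pos 4,5,6,7,12,13,14,15): 1⊕1⊕0⊕0⊕0⊕0⊕1⊕0 = 1
s8 (pos 8,9,10,11,12,13,14,15): 0⊕1⊕0⊕1⊕0⊕0⊕1⊕0 = 1
Syndrome s8…s1 = 1110 → error at position 14.
Flip position 14: 001110001010010 → 001110001010000

001110001010000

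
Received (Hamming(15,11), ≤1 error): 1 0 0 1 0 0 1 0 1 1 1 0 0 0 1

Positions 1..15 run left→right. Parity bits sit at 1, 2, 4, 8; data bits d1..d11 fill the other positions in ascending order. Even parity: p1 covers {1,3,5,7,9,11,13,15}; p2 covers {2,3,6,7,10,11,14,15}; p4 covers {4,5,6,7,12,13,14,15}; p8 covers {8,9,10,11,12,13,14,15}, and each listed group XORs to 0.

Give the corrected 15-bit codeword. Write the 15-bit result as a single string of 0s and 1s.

100110101110001

s1 (pos 1,3,5,7,9,11,13,15): 1⊕0⊕0⊕1⊕1⊕1⊕0⊕1 = 1
s2 (pos 2,3,6,7,10,11,14,15): 0⊕0⊕0⊕1⊕1⊕1⊕0⊕1 = 0
s4 (pos 4,5,6,7,12,13,14,15): 1⊕0⊕0⊕1⊕0⊕0⊕0⊕1 = 1
s8 (pos 8,9,10,11,12,13,14,15): 0⊕1⊕1⊕1⊕0⊕0⊕0⊕1 = 0
Syndrome s8…s1 = 0101 → error at position 5.
Flip position 5: 100100101110001 → 100110101110001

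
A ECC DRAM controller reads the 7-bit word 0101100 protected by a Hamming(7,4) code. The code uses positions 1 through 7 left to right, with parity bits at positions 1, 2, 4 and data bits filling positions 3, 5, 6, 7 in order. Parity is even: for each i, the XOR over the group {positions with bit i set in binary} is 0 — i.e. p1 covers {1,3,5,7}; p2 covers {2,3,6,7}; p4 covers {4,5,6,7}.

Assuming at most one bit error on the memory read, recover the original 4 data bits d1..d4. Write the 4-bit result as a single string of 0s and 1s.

s1 (pos 1,3,5,7): 0⊕0⊕1⊕0 = 1
s2 (pos 2,3,6,7): 1⊕0⊕0⊕0 = 1
s4 (pos 4,5,6,7): 1⊕1⊕0⊕0 = 0
Syndrome s4…s1 = 011 → error at position 3.
Flip position 3: 0101100 → 0111100
Read data bits from positions 3,5,6,7: 1100

1100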